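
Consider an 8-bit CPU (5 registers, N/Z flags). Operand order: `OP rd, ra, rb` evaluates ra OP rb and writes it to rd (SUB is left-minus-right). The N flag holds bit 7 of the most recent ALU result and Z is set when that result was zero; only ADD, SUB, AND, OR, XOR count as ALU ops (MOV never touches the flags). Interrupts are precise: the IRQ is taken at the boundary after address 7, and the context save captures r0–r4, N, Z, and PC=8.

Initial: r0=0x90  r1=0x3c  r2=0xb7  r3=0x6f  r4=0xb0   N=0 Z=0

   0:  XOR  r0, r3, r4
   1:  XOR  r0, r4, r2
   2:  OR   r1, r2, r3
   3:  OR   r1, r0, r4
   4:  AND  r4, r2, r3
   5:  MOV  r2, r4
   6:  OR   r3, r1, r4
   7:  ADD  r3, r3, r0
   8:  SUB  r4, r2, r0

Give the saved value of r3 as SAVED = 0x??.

SAVED = 0xbe

after  0: r0=0xdf r1=0x3c r2=0xb7 r3=0x6f r4=0xb0  N=1 Z=0
after  1: r0=0x07 r1=0x3c r2=0xb7 r3=0x6f r4=0xb0  N=0 Z=0
after  2: r0=0x07 r1=0xff r2=0xb7 r3=0x6f r4=0xb0  N=1 Z=0
after  3: r0=0x07 r1=0xb7 r2=0xb7 r3=0x6f r4=0xb0  N=1 Z=0
after  4: r0=0x07 r1=0xb7 r2=0xb7 r3=0x6f r4=0x27  N=0 Z=0
after  5: r0=0x07 r1=0xb7 r2=0x27 r3=0x6f r4=0x27  N=0 Z=0
after  6: r0=0x07 r1=0xb7 r2=0x27 r3=0xb7 r4=0x27  N=1 Z=0
after  7: r0=0x07 r1=0xb7 r2=0x27 r3=0xbe r4=0x27  N=1 Z=0
-- IRQ taken; context saved, return-PC = 8 --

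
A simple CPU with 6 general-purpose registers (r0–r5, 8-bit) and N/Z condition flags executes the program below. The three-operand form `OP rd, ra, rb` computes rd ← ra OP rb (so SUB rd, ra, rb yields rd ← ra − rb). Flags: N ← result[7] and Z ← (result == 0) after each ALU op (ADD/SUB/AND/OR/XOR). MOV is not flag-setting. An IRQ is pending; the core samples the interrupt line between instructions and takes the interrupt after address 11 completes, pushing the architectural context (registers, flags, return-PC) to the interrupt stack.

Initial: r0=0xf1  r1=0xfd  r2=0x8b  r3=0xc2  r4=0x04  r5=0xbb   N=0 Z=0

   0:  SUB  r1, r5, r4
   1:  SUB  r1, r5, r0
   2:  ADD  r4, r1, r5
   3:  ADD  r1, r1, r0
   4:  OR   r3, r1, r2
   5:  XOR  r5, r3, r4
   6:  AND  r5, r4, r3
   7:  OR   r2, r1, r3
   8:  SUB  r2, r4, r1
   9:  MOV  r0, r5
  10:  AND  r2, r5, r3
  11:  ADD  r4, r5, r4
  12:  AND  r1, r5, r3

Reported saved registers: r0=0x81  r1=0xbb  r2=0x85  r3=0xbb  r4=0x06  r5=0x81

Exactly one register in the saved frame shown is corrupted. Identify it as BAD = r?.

BAD = r2

after  0: r0=0xf1 r1=0xb7 r2=0x8b r3=0xc2 r4=0x04 r5=0xbb  N=1 Z=0
after  1: r0=0xf1 r1=0xca r2=0x8b r3=0xc2 r4=0x04 r5=0xbb  N=1 Z=0
after  2: r0=0xf1 r1=0xca r2=0x8b r3=0xc2 r4=0x85 r5=0xbb  N=1 Z=0
after  3: r0=0xf1 r1=0xbb r2=0x8b r3=0xc2 r4=0x85 r5=0xbb  N=1 Z=0
after  4: r0=0xf1 r1=0xbb r2=0x8b r3=0xbb r4=0x85 r5=0xbb  N=1 Z=0
after  5: r0=0xf1 r1=0xbb r2=0x8b r3=0xbb r4=0x85 r5=0x3e  N=0 Z=0
after  6: r0=0xf1 r1=0xbb r2=0x8b r3=0xbb r4=0x85 r5=0x81  N=1 Z=0
after  7: r0=0xf1 r1=0xbb r2=0xbb r3=0xbb r4=0x85 r5=0x81  N=1 Z=0
after  8: r0=0xf1 r1=0xbb r2=0xca r3=0xbb r4=0x85 r5=0x81  N=1 Z=0
after  9: r0=0x81 r1=0xbb r2=0xca r3=0xbb r4=0x85 r5=0x81  N=1 Z=0
after 10: r0=0x81 r1=0xbb r2=0x81 r3=0xbb r4=0x85 r5=0x81  N=1 Z=0
after 11: r0=0x81 r1=0xbb r2=0x81 r3=0xbb r4=0x06 r5=0x81  N=0 Z=0
-- IRQ taken; context saved, return-PC = 12 --
mismatch: r2: reported 0x85 vs actual 0x81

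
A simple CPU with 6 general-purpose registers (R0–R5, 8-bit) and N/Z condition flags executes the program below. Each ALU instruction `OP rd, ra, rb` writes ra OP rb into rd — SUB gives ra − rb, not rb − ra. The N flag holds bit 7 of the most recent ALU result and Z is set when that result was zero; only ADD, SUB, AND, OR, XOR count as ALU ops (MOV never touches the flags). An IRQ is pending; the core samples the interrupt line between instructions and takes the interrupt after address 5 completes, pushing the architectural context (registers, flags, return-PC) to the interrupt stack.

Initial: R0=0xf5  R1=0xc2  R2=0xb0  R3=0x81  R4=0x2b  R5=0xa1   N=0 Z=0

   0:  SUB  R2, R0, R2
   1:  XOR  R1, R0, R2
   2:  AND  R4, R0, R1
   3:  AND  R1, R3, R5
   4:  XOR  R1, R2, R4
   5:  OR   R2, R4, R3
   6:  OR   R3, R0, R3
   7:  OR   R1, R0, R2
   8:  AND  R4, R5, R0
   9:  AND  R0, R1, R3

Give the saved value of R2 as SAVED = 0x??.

after  0: R0=0xf5 R1=0xc2 R2=0x45 R3=0x81 R4=0x2b R5=0xa1  N=0 Z=0
after  1: R0=0xf5 R1=0xb0 R2=0x45 R3=0x81 R4=0x2b R5=0xa1  N=1 Z=0
after  2: R0=0xf5 R1=0xb0 R2=0x45 R3=0x81 R4=0xb0 R5=0xa1  N=1 Z=0
after  3: R0=0xf5 R1=0x81 R2=0x45 R3=0x81 R4=0xb0 R5=0xa1  N=1 Z=0
after  4: R0=0xf5 R1=0xf5 R2=0x45 R3=0x81 R4=0xb0 R5=0xa1  N=1 Z=0
after  5: R0=0xf5 R1=0xf5 R2=0xb1 R3=0x81 R4=0xb0 R5=0xa1  N=1 Z=0
-- IRQ taken; context saved, return-PC = 6 --

SAVED = 0xb1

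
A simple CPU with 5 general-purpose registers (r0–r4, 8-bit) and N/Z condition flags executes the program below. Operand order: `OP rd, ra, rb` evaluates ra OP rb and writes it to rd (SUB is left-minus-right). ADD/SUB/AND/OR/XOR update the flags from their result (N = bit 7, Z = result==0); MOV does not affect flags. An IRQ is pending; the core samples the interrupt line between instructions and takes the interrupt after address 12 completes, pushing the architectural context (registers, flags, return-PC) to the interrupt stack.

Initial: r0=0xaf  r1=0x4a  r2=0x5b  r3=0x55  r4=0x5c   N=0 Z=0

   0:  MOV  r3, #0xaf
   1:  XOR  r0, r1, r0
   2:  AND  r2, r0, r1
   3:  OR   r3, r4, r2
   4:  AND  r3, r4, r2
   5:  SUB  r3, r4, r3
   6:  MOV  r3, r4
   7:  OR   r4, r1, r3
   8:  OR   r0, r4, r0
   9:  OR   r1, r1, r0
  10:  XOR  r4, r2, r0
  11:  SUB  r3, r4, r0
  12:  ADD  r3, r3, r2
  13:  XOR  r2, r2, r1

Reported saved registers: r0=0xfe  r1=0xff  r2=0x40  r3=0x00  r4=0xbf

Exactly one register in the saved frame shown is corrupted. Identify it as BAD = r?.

after  0: r0=0xaf r1=0x4a r2=0x5b r3=0xaf r4=0x5c  N=0 Z=0
after  1: r0=0xe5 r1=0x4a r2=0x5b r3=0xaf r4=0x5c  N=1 Z=0
after  2: r0=0xe5 r1=0x4a r2=0x40 r3=0xaf r4=0x5c  N=0 Z=0
after  3: r0=0xe5 r1=0x4a r2=0x40 r3=0x5c r4=0x5c  N=0 Z=0
after  4: r0=0xe5 r1=0x4a r2=0x40 r3=0x40 r4=0x5c  N=0 Z=0
after  5: r0=0xe5 r1=0x4a r2=0x40 r3=0x1c r4=0x5c  N=0 Z=0
after  6: r0=0xe5 r1=0x4a r2=0x40 r3=0x5c r4=0x5c  N=0 Z=0
after  7: r0=0xe5 r1=0x4a r2=0x40 r3=0x5c r4=0x5e  N=0 Z=0
after  8: r0=0xff r1=0x4a r2=0x40 r3=0x5c r4=0x5e  N=1 Z=0
after  9: r0=0xff r1=0xff r2=0x40 r3=0x5c r4=0x5e  N=1 Z=0
after 10: r0=0xff r1=0xff r2=0x40 r3=0x5c r4=0xbf  N=1 Z=0
after 11: r0=0xff r1=0xff r2=0x40 r3=0xc0 r4=0xbf  N=1 Z=0
after 12: r0=0xff r1=0xff r2=0x40 r3=0x00 r4=0xbf  N=0 Z=1
-- IRQ taken; context saved, return-PC = 13 --
mismatch: r0: reported 0xfe vs actual 0xff

BAD = r0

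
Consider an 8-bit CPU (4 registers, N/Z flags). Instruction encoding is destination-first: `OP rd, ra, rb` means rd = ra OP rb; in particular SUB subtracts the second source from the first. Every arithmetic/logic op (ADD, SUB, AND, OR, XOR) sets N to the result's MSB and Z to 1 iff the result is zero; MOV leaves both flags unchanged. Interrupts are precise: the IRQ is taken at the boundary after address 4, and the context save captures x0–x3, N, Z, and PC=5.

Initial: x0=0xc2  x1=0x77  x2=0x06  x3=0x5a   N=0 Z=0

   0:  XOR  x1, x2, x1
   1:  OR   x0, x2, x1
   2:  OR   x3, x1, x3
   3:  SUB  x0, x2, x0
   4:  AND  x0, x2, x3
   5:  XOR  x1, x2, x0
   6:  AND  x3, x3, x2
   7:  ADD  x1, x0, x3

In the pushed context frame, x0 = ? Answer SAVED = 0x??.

SAVED = 0x02

after  0: x0=0xc2 x1=0x71 x2=0x06 x3=0x5a  N=0 Z=0
after  1: x0=0x77 x1=0x71 x2=0x06 x3=0x5a  N=0 Z=0
after  2: x0=0x77 x1=0x71 x2=0x06 x3=0x7b  N=0 Z=0
after  3: x0=0x8f x1=0x71 x2=0x06 x3=0x7b  N=1 Z=0
after  4: x0=0x02 x1=0x71 x2=0x06 x3=0x7b  N=0 Z=0
-- IRQ taken; context saved, return-PC = 5 --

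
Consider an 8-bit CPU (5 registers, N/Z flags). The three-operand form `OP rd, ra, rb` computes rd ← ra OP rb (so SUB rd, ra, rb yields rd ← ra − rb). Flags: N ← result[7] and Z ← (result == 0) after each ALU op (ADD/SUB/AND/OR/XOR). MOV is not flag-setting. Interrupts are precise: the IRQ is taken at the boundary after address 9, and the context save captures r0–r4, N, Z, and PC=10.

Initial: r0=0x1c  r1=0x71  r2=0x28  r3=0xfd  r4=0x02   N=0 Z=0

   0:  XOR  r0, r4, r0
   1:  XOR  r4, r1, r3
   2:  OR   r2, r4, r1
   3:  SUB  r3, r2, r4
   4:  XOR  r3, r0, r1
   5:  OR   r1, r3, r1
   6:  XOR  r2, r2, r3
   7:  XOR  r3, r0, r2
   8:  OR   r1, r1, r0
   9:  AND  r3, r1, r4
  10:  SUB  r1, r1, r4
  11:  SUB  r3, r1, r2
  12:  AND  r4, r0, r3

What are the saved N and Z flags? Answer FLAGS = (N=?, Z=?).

FLAGS = (N=0, Z=0)

after  0: r0=0x1e r1=0x71 r2=0x28 r3=0xfd r4=0x02  N=0 Z=0
after  1: r0=0x1e r1=0x71 r2=0x28 r3=0xfd r4=0x8c  N=1 Z=0
after  2: r0=0x1e r1=0x71 r2=0xfd r3=0xfd r4=0x8c  N=1 Z=0
after  3: r0=0x1e r1=0x71 r2=0xfd r3=0x71 r4=0x8c  N=0 Z=0
after  4: r0=0x1e r1=0x71 r2=0xfd r3=0x6f r4=0x8c  N=0 Z=0
after  5: r0=0x1e r1=0x7f r2=0xfd r3=0x6f r4=0x8c  N=0 Z=0
after  6: r0=0x1e r1=0x7f r2=0x92 r3=0x6f r4=0x8c  N=1 Z=0
after  7: r0=0x1e r1=0x7f r2=0x92 r3=0x8c r4=0x8c  N=1 Z=0
after  8: r0=0x1e r1=0x7f r2=0x92 r3=0x8c r4=0x8c  N=0 Z=0
after  9: r0=0x1e r1=0x7f r2=0x92 r3=0x0c r4=0x8c  N=0 Z=0
-- IRQ taken; context saved, return-PC = 10 --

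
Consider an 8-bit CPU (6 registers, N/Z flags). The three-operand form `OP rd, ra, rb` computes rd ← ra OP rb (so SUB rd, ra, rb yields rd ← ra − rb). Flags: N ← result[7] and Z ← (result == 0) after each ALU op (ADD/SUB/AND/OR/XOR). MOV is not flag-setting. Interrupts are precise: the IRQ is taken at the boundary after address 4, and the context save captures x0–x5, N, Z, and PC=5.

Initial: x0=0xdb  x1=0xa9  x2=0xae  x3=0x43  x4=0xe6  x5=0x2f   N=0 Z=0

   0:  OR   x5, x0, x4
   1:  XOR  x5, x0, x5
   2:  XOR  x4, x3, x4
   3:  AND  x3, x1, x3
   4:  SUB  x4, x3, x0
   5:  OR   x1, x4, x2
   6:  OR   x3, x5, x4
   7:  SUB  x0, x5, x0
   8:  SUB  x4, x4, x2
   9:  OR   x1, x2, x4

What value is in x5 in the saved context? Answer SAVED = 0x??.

SAVED = 0x24

after  0: x0=0xdb x1=0xa9 x2=0xae x3=0x43 x4=0xe6 x5=0xff  N=1 Z=0
after  1: x0=0xdb x1=0xa9 x2=0xae x3=0x43 x4=0xe6 x5=0x24  N=0 Z=0
after  2: x0=0xdb x1=0xa9 x2=0xae x3=0x43 x4=0xa5 x5=0x24  N=1 Z=0
after  3: x0=0xdb x1=0xa9 x2=0xae x3=0x01 x4=0xa5 x5=0x24  N=0 Z=0
after  4: x0=0xdb x1=0xa9 x2=0xae x3=0x01 x4=0x26 x5=0x24  N=0 Z=0
-- IRQ taken; context saved, return-PC = 5 --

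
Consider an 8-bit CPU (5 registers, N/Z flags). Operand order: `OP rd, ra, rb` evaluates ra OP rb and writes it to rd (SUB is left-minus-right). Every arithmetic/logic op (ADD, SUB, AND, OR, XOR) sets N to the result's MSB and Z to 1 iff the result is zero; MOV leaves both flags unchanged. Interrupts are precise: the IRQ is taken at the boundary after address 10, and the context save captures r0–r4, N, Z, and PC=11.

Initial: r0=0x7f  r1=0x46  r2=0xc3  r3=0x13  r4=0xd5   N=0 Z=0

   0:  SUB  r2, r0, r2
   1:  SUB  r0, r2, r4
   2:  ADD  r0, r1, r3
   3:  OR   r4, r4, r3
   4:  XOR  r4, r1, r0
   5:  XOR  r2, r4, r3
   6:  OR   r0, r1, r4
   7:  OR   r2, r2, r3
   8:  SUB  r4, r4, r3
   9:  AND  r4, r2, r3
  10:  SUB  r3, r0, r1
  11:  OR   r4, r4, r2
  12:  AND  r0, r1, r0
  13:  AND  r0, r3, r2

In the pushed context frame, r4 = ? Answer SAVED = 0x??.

SAVED = 0x13

after  0: r0=0x7f r1=0x46 r2=0xbc r3=0x13 r4=0xd5  N=1 Z=0
after  1: r0=0xe7 r1=0x46 r2=0xbc r3=0x13 r4=0xd5  N=1 Z=0
after  2: r0=0x59 r1=0x46 r2=0xbc r3=0x13 r4=0xd5  N=0 Z=0
after  3: r0=0x59 r1=0x46 r2=0xbc r3=0x13 r4=0xd7  N=1 Z=0
after  4: r0=0x59 r1=0x46 r2=0xbc r3=0x13 r4=0x1f  N=0 Z=0
after  5: r0=0x59 r1=0x46 r2=0x0c r3=0x13 r4=0x1f  N=0 Z=0
after  6: r0=0x5f r1=0x46 r2=0x0c r3=0x13 r4=0x1f  N=0 Z=0
after  7: r0=0x5f r1=0x46 r2=0x1f r3=0x13 r4=0x1f  N=0 Z=0
after  8: r0=0x5f r1=0x46 r2=0x1f r3=0x13 r4=0x0c  N=0 Z=0
after  9: r0=0x5f r1=0x46 r2=0x1f r3=0x13 r4=0x13  N=0 Z=0
after 10: r0=0x5f r1=0x46 r2=0x1f r3=0x19 r4=0x13  N=0 Z=0
-- IRQ taken; context saved, return-PC = 11 --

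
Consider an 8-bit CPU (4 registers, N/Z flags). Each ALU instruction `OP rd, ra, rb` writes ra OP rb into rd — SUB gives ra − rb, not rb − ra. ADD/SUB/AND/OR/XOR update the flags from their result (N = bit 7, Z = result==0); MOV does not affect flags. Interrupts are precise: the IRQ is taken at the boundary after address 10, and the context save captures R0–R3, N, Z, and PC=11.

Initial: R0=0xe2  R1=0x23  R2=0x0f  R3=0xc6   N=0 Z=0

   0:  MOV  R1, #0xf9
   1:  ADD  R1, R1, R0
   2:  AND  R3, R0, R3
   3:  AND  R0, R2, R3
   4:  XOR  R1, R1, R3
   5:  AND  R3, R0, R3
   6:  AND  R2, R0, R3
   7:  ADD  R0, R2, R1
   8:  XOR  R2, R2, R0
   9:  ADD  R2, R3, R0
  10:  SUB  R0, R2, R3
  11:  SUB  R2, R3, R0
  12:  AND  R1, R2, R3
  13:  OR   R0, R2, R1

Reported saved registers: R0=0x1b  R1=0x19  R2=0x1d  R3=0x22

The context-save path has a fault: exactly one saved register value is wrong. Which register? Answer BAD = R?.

after  0: R0=0xe2 R1=0xf9 R2=0x0f R3=0xc6  N=0 Z=0
after  1: R0=0xe2 R1=0xdb R2=0x0f R3=0xc6  N=1 Z=0
after  2: R0=0xe2 R1=0xdb R2=0x0f R3=0xc2  N=1 Z=0
after  3: R0=0x02 R1=0xdb R2=0x0f R3=0xc2  N=0 Z=0
after  4: R0=0x02 R1=0x19 R2=0x0f R3=0xc2  N=0 Z=0
after  5: R0=0x02 R1=0x19 R2=0x0f R3=0x02  N=0 Z=0
after  6: R0=0x02 R1=0x19 R2=0x02 R3=0x02  N=0 Z=0
after  7: R0=0x1b R1=0x19 R2=0x02 R3=0x02  N=0 Z=0
after  8: R0=0x1b R1=0x19 R2=0x19 R3=0x02  N=0 Z=0
after  9: R0=0x1b R1=0x19 R2=0x1d R3=0x02  N=0 Z=0
after 10: R0=0x1b R1=0x19 R2=0x1d R3=0x02  N=0 Z=0
-- IRQ taken; context saved, return-PC = 11 --
mismatch: R3: reported 0x22 vs actual 0x02

BAD = R3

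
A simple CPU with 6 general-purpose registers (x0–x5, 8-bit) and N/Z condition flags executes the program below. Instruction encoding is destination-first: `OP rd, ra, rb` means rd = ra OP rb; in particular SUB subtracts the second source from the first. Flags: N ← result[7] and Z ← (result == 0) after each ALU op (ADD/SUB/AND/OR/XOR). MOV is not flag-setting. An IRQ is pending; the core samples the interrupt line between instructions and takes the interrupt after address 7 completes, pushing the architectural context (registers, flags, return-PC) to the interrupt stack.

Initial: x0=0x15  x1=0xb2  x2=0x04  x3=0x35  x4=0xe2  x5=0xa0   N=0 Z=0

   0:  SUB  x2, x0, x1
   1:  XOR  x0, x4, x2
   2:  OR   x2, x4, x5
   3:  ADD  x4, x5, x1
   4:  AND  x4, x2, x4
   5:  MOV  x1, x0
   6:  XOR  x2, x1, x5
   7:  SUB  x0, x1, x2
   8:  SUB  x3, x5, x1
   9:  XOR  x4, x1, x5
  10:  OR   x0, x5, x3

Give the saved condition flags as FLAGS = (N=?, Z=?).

FLAGS = (N=0, Z=0)

after  0: x0=0x15 x1=0xb2 x2=0x63 x3=0x35 x4=0xe2 x5=0xa0  N=0 Z=0
after  1: x0=0x81 x1=0xb2 x2=0x63 x3=0x35 x4=0xe2 x5=0xa0  N=1 Z=0
after  2: x0=0x81 x1=0xb2 x2=0xe2 x3=0x35 x4=0xe2 x5=0xa0  N=1 Z=0
after  3: x0=0x81 x1=0xb2 x2=0xe2 x3=0x35 x4=0x52 x5=0xa0  N=0 Z=0
after  4: x0=0x81 x1=0xb2 x2=0xe2 x3=0x35 x4=0x42 x5=0xa0  N=0 Z=0
after  5: x0=0x81 x1=0x81 x2=0xe2 x3=0x35 x4=0x42 x5=0xa0  N=0 Z=0
after  6: x0=0x81 x1=0x81 x2=0x21 x3=0x35 x4=0x42 x5=0xa0  N=0 Z=0
after  7: x0=0x60 x1=0x81 x2=0x21 x3=0x35 x4=0x42 x5=0xa0  N=0 Z=0
-- IRQ taken; context saved, return-PC = 8 --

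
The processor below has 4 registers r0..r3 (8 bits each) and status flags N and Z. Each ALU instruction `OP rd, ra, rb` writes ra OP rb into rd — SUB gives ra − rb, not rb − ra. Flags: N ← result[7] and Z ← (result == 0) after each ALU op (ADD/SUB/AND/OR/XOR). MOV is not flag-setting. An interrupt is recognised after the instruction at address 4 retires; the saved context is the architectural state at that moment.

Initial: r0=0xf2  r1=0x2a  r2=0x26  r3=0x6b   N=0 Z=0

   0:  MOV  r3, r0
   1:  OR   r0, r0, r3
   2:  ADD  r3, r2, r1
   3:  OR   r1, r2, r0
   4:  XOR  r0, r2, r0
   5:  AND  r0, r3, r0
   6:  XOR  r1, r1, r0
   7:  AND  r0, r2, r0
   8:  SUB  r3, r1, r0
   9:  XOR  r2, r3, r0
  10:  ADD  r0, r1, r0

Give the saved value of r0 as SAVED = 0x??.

SAVED = 0xd4

after  0: r0=0xf2 r1=0x2a r2=0x26 r3=0xf2  N=0 Z=0
after  1: r0=0xf2 r1=0x2a r2=0x26 r3=0xf2  N=1 Z=0
after  2: r0=0xf2 r1=0x2a r2=0x26 r3=0x50  N=0 Z=0
after  3: r0=0xf2 r1=0xf6 r2=0x26 r3=0x50  N=1 Z=0
after  4: r0=0xd4 r1=0xf6 r2=0x26 r3=0x50  N=1 Z=0
-- IRQ taken; context saved, return-PC = 5 --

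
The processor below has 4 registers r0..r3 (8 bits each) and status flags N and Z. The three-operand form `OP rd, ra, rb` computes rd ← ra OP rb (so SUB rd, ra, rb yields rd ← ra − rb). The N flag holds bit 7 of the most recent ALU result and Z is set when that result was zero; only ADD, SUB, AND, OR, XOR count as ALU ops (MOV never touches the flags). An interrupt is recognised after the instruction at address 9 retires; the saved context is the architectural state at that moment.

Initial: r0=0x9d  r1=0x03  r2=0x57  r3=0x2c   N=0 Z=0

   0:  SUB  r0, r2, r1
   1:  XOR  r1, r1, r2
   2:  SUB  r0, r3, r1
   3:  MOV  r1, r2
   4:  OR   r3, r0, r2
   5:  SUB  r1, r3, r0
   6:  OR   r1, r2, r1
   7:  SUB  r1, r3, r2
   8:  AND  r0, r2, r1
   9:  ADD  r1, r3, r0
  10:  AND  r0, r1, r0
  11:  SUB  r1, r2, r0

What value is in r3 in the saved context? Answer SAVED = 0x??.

SAVED = 0xdf

after  0: r0=0x54 r1=0x03 r2=0x57 r3=0x2c  N=0 Z=0
after  1: r0=0x54 r1=0x54 r2=0x57 r3=0x2c  N=0 Z=0
after  2: r0=0xd8 r1=0x54 r2=0x57 r3=0x2c  N=1 Z=0
after  3: r0=0xd8 r1=0x57 r2=0x57 r3=0x2c  N=1 Z=0
after  4: r0=0xd8 r1=0x57 r2=0x57 r3=0xdf  N=1 Z=0
after  5: r0=0xd8 r1=0x07 r2=0x57 r3=0xdf  N=0 Z=0
after  6: r0=0xd8 r1=0x57 r2=0x57 r3=0xdf  N=0 Z=0
after  7: r0=0xd8 r1=0x88 r2=0x57 r3=0xdf  N=1 Z=0
after  8: r0=0x00 r1=0x88 r2=0x57 r3=0xdf  N=0 Z=1
after  9: r0=0x00 r1=0xdf r2=0x57 r3=0xdf  N=1 Z=0
-- IRQ taken; context saved, return-PC = 10 --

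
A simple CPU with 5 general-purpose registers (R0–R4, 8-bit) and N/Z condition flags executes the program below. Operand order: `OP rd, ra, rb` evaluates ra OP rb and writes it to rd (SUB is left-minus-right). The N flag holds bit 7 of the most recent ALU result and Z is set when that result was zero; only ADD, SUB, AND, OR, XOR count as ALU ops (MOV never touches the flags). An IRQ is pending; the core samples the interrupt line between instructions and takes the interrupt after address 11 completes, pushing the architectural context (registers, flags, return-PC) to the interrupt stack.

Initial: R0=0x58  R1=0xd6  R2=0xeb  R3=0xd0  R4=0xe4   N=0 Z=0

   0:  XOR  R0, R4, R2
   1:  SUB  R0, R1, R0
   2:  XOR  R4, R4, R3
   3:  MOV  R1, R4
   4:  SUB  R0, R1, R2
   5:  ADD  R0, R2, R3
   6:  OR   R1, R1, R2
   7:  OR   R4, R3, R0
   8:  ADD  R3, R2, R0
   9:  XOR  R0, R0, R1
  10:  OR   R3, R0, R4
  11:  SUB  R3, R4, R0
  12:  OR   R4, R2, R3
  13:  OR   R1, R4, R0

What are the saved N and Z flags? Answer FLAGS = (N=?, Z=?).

after  0: R0=0x0f R1=0xd6 R2=0xeb R3=0xd0 R4=0xe4  N=0 Z=0
after  1: R0=0xc7 R1=0xd6 R2=0xeb R3=0xd0 R4=0xe4  N=1 Z=0
after  2: R0=0xc7 R1=0xd6 R2=0xeb R3=0xd0 R4=0x34  N=0 Z=0
after  3: R0=0xc7 R1=0x34 R2=0xeb R3=0xd0 R4=0x34  N=0 Z=0
after  4: R0=0x49 R1=0x34 R2=0xeb R3=0xd0 R4=0x34  N=0 Z=0
after  5: R0=0xbb R1=0x34 R2=0xeb R3=0xd0 R4=0x34  N=1 Z=0
after  6: R0=0xbb R1=0xff R2=0xeb R3=0xd0 R4=0x34  N=1 Z=0
after  7: R0=0xbb R1=0xff R2=0xeb R3=0xd0 R4=0xfb  N=1 Z=0
after  8: R0=0xbb R1=0xff R2=0xeb R3=0xa6 R4=0xfb  N=1 Z=0
after  9: R0=0x44 R1=0xff R2=0xeb R3=0xa6 R4=0xfb  N=0 Z=0
after 10: R0=0x44 R1=0xff R2=0xeb R3=0xff R4=0xfb  N=1 Z=0
after 11: R0=0x44 R1=0xff R2=0xeb R3=0xb7 R4=0xfb  N=1 Z=0
-- IRQ taken; context saved, return-PC = 12 --

FLAGS = (N=1, Z=0)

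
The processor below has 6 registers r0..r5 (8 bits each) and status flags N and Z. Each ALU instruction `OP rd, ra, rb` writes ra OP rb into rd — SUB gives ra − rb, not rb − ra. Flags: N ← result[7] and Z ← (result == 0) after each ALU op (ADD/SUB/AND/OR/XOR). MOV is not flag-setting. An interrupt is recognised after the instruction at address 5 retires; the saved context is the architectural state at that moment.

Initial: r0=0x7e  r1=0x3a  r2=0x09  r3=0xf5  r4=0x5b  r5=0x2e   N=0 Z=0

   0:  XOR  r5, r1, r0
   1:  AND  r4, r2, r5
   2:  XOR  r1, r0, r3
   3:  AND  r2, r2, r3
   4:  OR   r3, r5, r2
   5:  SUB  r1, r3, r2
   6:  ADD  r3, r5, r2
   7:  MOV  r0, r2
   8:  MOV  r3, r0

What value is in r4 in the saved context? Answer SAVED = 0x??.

after  0: r0=0x7e r1=0x3a r2=0x09 r3=0xf5 r4=0x5b r5=0x44  N=0 Z=0
after  1: r0=0x7e r1=0x3a r2=0x09 r3=0xf5 r4=0x00 r5=0x44  N=0 Z=1
after  2: r0=0x7e r1=0x8b r2=0x09 r3=0xf5 r4=0x00 r5=0x44  N=1 Z=0
after  3: r0=0x7e r1=0x8b r2=0x01 r3=0xf5 r4=0x00 r5=0x44  N=0 Z=0
after  4: r0=0x7e r1=0x8b r2=0x01 r3=0x45 r4=0x00 r5=0x44  N=0 Z=0
after  5: r0=0x7e r1=0x44 r2=0x01 r3=0x45 r4=0x00 r5=0x44  N=0 Z=0
-- IRQ taken; context saved, return-PC = 6 --

SAVED = 0x00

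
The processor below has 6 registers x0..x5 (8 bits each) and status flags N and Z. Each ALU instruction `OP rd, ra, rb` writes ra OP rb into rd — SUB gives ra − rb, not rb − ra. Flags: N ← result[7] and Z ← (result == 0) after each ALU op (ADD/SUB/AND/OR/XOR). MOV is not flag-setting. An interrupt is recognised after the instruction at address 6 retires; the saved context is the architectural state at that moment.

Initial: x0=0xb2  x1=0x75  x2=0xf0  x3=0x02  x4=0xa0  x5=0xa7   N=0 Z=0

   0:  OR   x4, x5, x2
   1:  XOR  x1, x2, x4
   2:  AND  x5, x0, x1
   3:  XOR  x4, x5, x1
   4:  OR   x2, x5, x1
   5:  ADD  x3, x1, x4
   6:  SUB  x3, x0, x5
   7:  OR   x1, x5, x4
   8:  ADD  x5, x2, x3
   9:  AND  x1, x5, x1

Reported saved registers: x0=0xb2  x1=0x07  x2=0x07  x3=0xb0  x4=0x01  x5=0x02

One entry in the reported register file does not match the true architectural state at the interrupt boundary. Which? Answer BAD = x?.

BAD = x4

after  0: x0=0xb2 x1=0x75 x2=0xf0 x3=0x02 x4=0xf7 x5=0xa7  N=1 Z=0
after  1: x0=0xb2 x1=0x07 x2=0xf0 x3=0x02 x4=0xf7 x5=0xa7  N=0 Z=0
after  2: x0=0xb2 x1=0x07 x2=0xf0 x3=0x02 x4=0xf7 x5=0x02  N=0 Z=0
after  3: x0=0xb2 x1=0x07 x2=0xf0 x3=0x02 x4=0x05 x5=0x02  N=0 Z=0
after  4: x0=0xb2 x1=0x07 x2=0x07 x3=0x02 x4=0x05 x5=0x02  N=0 Z=0
after  5: x0=0xb2 x1=0x07 x2=0x07 x3=0x0c x4=0x05 x5=0x02  N=0 Z=0
after  6: x0=0xb2 x1=0x07 x2=0x07 x3=0xb0 x4=0x05 x5=0x02  N=1 Z=0
-- IRQ taken; context saved, return-PC = 7 --
mismatch: x4: reported 0x01 vs actual 0x05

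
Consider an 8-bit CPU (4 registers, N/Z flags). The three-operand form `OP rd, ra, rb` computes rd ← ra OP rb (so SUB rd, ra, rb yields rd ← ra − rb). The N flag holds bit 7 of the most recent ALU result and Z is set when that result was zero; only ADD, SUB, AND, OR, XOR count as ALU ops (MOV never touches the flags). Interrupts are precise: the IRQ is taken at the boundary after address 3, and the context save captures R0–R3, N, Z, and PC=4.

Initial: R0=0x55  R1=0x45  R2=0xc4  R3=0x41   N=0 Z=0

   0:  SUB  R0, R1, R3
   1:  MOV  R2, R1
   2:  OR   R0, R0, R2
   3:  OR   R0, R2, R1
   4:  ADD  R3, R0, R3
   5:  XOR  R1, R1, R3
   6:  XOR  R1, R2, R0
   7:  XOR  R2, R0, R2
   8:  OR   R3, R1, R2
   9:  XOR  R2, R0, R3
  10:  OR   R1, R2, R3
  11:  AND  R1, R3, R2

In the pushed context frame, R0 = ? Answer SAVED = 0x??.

SAVED = 0x45

after  0: R0=0x04 R1=0x45 R2=0xc4 R3=0x41  N=0 Z=0
after  1: R0=0x04 R1=0x45 R2=0x45 R3=0x41  N=0 Z=0
after  2: R0=0x45 R1=0x45 R2=0x45 R3=0x41  N=0 Z=0
after  3: R0=0x45 R1=0x45 R2=0x45 R3=0x41  N=0 Z=0
-- IRQ taken; context saved, return-PC = 4 --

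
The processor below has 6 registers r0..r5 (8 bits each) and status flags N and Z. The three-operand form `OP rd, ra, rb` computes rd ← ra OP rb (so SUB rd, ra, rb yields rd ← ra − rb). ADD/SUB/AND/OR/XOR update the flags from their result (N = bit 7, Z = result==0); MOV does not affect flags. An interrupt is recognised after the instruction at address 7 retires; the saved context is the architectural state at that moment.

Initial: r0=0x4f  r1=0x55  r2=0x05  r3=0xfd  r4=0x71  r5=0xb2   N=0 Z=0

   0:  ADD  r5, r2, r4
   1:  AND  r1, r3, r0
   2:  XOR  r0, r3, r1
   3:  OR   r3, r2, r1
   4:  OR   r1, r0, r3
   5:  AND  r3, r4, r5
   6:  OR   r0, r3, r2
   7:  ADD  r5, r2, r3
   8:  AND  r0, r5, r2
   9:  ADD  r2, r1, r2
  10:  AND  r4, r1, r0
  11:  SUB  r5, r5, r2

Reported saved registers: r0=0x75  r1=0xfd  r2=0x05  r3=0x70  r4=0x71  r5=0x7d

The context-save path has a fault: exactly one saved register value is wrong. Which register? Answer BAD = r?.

BAD = r5

after  0: r0=0x4f r1=0x55 r2=0x05 r3=0xfd r4=0x71 r5=0x76  N=0 Z=0
after  1: r0=0x4f r1=0x4d r2=0x05 r3=0xfd r4=0x71 r5=0x76  N=0 Z=0
after  2: r0=0xb0 r1=0x4d r2=0x05 r3=0xfd r4=0x71 r5=0x76  N=1 Z=0
after  3: r0=0xb0 r1=0x4d r2=0x05 r3=0x4d r4=0x71 r5=0x76  N=0 Z=0
after  4: r0=0xb0 r1=0xfd r2=0x05 r3=0x4d r4=0x71 r5=0x76  N=1 Z=0
after  5: r0=0xb0 r1=0xfd r2=0x05 r3=0x70 r4=0x71 r5=0x76  N=0 Z=0
after  6: r0=0x75 r1=0xfd r2=0x05 r3=0x70 r4=0x71 r5=0x76  N=0 Z=0
after  7: r0=0x75 r1=0xfd r2=0x05 r3=0x70 r4=0x71 r5=0x75  N=0 Z=0
-- IRQ taken; context saved, return-PC = 8 --
mismatch: r5: reported 0x7d vs actual 0x75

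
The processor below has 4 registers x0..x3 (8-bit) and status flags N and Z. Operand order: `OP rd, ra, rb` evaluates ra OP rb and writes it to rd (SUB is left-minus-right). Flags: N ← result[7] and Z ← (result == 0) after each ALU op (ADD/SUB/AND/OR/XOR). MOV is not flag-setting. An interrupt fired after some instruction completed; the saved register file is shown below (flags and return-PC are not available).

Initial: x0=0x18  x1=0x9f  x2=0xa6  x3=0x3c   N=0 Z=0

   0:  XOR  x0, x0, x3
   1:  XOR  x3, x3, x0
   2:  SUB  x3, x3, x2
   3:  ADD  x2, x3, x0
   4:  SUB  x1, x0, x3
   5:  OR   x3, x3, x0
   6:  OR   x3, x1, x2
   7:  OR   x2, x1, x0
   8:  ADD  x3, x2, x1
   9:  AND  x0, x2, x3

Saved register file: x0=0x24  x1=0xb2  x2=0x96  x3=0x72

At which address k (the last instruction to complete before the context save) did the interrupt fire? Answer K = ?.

K = 4

after  0: x0=0x24 x1=0x9f x2=0xa6 x3=0x3c  N=0 Z=0
after  1: x0=0x24 x1=0x9f x2=0xa6 x3=0x18  N=0 Z=0
after  2: x0=0x24 x1=0x9f x2=0xa6 x3=0x72  N=0 Z=0
after  3: x0=0x24 x1=0x9f x2=0x96 x3=0x72  N=1 Z=0
after  4: x0=0x24 x1=0xb2 x2=0x96 x3=0x72  N=1 Z=0
-- IRQ taken; context saved, return-PC = 5 --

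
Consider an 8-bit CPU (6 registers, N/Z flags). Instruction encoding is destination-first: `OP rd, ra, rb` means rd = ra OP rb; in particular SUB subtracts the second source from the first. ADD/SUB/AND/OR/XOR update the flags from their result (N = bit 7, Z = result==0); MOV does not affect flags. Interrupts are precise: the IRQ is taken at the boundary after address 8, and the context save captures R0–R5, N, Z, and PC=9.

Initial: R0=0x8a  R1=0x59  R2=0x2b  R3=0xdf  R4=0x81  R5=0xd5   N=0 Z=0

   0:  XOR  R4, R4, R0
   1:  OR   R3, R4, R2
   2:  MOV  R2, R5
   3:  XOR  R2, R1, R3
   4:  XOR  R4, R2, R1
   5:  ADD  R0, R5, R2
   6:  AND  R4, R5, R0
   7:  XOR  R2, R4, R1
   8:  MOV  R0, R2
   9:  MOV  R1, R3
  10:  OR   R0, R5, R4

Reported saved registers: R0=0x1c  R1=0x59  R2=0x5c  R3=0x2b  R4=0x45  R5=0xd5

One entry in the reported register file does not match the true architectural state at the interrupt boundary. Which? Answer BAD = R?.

BAD = R2

after  0: R0=0x8a R1=0x59 R2=0x2b R3=0xdf R4=0x0b R5=0xd5  N=0 Z=0
after  1: R0=0x8a R1=0x59 R2=0x2b R3=0x2b R4=0x0b R5=0xd5  N=0 Z=0
after  2: R0=0x8a R1=0x59 R2=0xd5 R3=0x2b R4=0x0b R5=0xd5  N=0 Z=0
after  3: R0=0x8a R1=0x59 R2=0x72 R3=0x2b R4=0x0b R5=0xd5  N=0 Z=0
after  4: R0=0x8a R1=0x59 R2=0x72 R3=0x2b R4=0x2b R5=0xd5  N=0 Z=0
after  5: R0=0x47 R1=0x59 R2=0x72 R3=0x2b R4=0x2b R5=0xd5  N=0 Z=0
after  6: R0=0x47 R1=0x59 R2=0x72 R3=0x2b R4=0x45 R5=0xd5  N=0 Z=0
after  7: R0=0x47 R1=0x59 R2=0x1c R3=0x2b R4=0x45 R5=0xd5  N=0 Z=0
after  8: R0=0x1c R1=0x59 R2=0x1c R3=0x2b R4=0x45 R5=0xd5  N=0 Z=0
-- IRQ taken; context saved, return-PC = 9 --
mismatch: R2: reported 0x5c vs actual 0x1c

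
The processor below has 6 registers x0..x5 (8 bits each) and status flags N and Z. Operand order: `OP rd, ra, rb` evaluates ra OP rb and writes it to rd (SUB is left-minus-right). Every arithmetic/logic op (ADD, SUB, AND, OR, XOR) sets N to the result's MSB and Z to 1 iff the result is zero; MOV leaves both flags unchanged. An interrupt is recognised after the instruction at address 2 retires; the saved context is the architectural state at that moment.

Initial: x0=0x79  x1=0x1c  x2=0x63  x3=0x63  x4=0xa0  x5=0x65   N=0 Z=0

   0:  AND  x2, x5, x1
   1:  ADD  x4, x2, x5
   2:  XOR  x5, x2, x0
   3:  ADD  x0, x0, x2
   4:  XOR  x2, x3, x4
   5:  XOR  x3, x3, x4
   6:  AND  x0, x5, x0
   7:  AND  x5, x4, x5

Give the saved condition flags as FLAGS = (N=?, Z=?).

FLAGS = (N=0, Z=0)

after  0: x0=0x79 x1=0x1c x2=0x04 x3=0x63 x4=0xa0 x5=0x65  N=0 Z=0
after  1: x0=0x79 x1=0x1c x2=0x04 x3=0x63 x4=0x69 x5=0x65  N=0 Z=0
after  2: x0=0x79 x1=0x1c x2=0x04 x3=0x63 x4=0x69 x5=0x7d  N=0 Z=0
-- IRQ taken; context saved, return-PC = 3 --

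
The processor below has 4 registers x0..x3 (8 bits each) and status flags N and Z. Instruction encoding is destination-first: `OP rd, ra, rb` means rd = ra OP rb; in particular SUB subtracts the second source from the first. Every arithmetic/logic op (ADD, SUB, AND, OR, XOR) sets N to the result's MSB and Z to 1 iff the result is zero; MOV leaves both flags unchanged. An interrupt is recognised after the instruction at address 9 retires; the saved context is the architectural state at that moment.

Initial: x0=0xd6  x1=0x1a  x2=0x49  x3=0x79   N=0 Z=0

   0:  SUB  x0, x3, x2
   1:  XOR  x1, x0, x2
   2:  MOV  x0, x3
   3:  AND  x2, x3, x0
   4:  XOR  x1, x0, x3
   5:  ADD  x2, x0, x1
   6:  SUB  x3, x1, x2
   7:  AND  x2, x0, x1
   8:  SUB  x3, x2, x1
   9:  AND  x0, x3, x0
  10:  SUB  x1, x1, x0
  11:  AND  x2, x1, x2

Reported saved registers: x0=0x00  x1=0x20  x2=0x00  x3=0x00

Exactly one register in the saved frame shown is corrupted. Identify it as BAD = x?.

BAD = x1

after  0: x0=0x30 x1=0x1a x2=0x49 x3=0x79  N=0 Z=0
after  1: x0=0x30 x1=0x79 x2=0x49 x3=0x79  N=0 Z=0
after  2: x0=0x79 x1=0x79 x2=0x49 x3=0x79  N=0 Z=0
after  3: x0=0x79 x1=0x79 x2=0x79 x3=0x79  N=0 Z=0
after  4: x0=0x79 x1=0x00 x2=0x79 x3=0x79  N=0 Z=1
after  5: x0=0x79 x1=0x00 x2=0x79 x3=0x79  N=0 Z=0
after  6: x0=0x79 x1=0x00 x2=0x79 x3=0x87  N=1 Z=0
after  7: x0=0x79 x1=0x00 x2=0x00 x3=0x87  N=0 Z=1
after  8: x0=0x79 x1=0x00 x2=0x00 x3=0x00  N=0 Z=1
after  9: x0=0x00 x1=0x00 x2=0x00 x3=0x00  N=0 Z=1
-- IRQ taken; context saved, return-PC = 10 --
mismatch: x1: reported 0x20 vs actual 0x00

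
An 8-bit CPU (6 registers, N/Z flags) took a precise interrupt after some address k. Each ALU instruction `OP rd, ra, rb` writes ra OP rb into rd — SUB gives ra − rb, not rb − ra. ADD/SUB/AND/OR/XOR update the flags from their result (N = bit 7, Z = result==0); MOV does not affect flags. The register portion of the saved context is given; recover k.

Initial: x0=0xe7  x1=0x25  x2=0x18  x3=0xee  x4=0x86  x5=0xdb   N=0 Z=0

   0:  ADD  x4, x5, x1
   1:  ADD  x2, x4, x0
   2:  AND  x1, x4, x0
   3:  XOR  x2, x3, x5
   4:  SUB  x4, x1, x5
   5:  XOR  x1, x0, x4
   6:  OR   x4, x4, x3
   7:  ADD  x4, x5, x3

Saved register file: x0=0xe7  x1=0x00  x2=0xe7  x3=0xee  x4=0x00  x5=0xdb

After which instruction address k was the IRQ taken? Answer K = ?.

after  0: x0=0xe7 x1=0x25 x2=0x18 x3=0xee x4=0x00 x5=0xdb  N=0 Z=1
after  1: x0=0xe7 x1=0x25 x2=0xe7 x3=0xee x4=0x00 x5=0xdb  N=1 Z=0
after  2: x0=0xe7 x1=0x00 x2=0xe7 x3=0xee x4=0x00 x5=0xdb  N=0 Z=1
-- IRQ taken; context saved, return-PC = 3 --

K = 2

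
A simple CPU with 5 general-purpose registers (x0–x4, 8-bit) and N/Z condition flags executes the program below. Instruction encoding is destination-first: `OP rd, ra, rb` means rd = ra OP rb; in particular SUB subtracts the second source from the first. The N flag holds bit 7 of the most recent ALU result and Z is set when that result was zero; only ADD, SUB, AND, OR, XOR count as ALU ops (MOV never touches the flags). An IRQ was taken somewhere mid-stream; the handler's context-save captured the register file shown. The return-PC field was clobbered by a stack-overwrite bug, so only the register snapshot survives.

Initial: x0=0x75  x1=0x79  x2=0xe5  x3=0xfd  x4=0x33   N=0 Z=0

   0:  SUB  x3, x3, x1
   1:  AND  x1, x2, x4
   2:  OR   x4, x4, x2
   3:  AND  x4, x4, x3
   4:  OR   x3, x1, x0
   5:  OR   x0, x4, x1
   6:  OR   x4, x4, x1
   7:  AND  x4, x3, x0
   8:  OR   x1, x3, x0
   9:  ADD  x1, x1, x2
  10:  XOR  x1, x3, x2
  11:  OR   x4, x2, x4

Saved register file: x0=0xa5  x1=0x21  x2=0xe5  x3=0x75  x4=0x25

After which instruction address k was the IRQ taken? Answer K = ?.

after  0: x0=0x75 x1=0x79 x2=0xe5 x3=0x84 x4=0x33  N=1 Z=0
after  1: x0=0x75 x1=0x21 x2=0xe5 x3=0x84 x4=0x33  N=0 Z=0
after  2: x0=0x75 x1=0x21 x2=0xe5 x3=0x84 x4=0xf7  N=1 Z=0
after  3: x0=0x75 x1=0x21 x2=0xe5 x3=0x84 x4=0x84  N=1 Z=0
after  4: x0=0x75 x1=0x21 x2=0xe5 x3=0x75 x4=0x84  N=0 Z=0
after  5: x0=0xa5 x1=0x21 x2=0xe5 x3=0x75 x4=0x84  N=1 Z=0
after  6: x0=0xa5 x1=0x21 x2=0xe5 x3=0x75 x4=0xa5  N=1 Z=0
after  7: x0=0xa5 x1=0x21 x2=0xe5 x3=0x75 x4=0x25  N=0 Z=0
-- IRQ taken; context saved, return-PC = 8 --

K = 7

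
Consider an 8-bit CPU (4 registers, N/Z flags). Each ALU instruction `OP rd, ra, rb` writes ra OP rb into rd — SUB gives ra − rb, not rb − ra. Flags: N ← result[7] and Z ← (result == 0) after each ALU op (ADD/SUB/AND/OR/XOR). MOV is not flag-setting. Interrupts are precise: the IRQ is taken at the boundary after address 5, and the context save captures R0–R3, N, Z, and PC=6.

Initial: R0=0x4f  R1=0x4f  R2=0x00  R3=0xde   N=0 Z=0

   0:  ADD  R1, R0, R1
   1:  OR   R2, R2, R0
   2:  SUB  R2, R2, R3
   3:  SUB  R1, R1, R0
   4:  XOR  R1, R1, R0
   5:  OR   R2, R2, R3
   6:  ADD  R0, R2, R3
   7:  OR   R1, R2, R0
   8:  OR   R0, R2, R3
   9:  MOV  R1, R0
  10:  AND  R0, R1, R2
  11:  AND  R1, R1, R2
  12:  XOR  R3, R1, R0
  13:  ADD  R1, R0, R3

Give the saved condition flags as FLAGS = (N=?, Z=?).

FLAGS = (N=1, Z=0)

after  0: R0=0x4f R1=0x9e R2=0x00 R3=0xde  N=1 Z=0
after  1: R0=0x4f R1=0x9e R2=0x4f R3=0xde  N=0 Z=0
after  2: R0=0x4f R1=0x9e R2=0x71 R3=0xde  N=0 Z=0
after  3: R0=0x4f R1=0x4f R2=0x71 R3=0xde  N=0 Z=0
after  4: R0=0x4f R1=0x00 R2=0x71 R3=0xde  N=0 Z=1
after  5: R0=0x4f R1=0x00 R2=0xff R3=0xde  N=1 Z=0
-- IRQ taken; context saved, return-PC = 6 --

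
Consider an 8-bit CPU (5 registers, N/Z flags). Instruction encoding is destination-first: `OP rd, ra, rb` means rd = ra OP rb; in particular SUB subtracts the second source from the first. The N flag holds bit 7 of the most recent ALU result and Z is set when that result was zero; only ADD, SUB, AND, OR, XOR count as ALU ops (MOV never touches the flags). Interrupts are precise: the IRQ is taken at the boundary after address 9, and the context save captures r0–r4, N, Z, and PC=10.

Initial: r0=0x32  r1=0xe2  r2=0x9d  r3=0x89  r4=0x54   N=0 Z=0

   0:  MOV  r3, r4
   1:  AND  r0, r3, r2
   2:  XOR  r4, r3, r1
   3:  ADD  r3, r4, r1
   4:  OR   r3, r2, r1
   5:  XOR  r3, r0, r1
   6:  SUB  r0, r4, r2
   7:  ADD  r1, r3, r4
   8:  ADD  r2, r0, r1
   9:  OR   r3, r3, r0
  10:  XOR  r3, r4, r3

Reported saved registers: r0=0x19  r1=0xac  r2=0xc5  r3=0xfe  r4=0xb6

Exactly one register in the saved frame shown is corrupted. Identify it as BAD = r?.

after  0: r0=0x32 r1=0xe2 r2=0x9d r3=0x54 r4=0x54  N=0 Z=0
after  1: r0=0x14 r1=0xe2 r2=0x9d r3=0x54 r4=0x54  N=0 Z=0
after  2: r0=0x14 r1=0xe2 r2=0x9d r3=0x54 r4=0xb6  N=1 Z=0
after  3: r0=0x14 r1=0xe2 r2=0x9d r3=0x98 r4=0xb6  N=1 Z=0
after  4: r0=0x14 r1=0xe2 r2=0x9d r3=0xff r4=0xb6  N=1 Z=0
after  5: r0=0x14 r1=0xe2 r2=0x9d r3=0xf6 r4=0xb6  N=1 Z=0
after  6: r0=0x19 r1=0xe2 r2=0x9d r3=0xf6 r4=0xb6  N=0 Z=0
after  7: r0=0x19 r1=0xac r2=0x9d r3=0xf6 r4=0xb6  N=1 Z=0
after  8: r0=0x19 r1=0xac r2=0xc5 r3=0xf6 r4=0xb6  N=1 Z=0
after  9: r0=0x19 r1=0xac r2=0xc5 r3=0xff r4=0xb6  N=1 Z=0
-- IRQ taken; context saved, return-PC = 10 --
mismatch: r3: reported 0xfe vs actual 0xff

BAD = r3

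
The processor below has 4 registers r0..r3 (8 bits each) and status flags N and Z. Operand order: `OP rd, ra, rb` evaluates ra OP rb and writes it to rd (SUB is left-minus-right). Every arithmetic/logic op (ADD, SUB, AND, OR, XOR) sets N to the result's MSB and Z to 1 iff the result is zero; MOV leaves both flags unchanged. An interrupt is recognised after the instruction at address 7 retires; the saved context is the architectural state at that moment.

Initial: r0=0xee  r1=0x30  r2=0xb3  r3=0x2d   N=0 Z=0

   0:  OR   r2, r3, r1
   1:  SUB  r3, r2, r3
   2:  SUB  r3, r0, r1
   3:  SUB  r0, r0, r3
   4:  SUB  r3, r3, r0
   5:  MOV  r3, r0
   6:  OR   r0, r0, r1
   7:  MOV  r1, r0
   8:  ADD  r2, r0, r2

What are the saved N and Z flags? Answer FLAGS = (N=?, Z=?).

after  0: r0=0xee r1=0x30 r2=0x3d r3=0x2d  N=0 Z=0
after  1: r0=0xee r1=0x30 r2=0x3d r3=0x10  N=0 Z=0
after  2: r0=0xee r1=0x30 r2=0x3d r3=0xbe  N=1 Z=0
after  3: r0=0x30 r1=0x30 r2=0x3d r3=0xbe  N=0 Z=0
after  4: r0=0x30 r1=0x30 r2=0x3d r3=0x8e  N=1 Z=0
after  5: r0=0x30 r1=0x30 r2=0x3d r3=0x30  N=1 Z=0
after  6: r0=0x30 r1=0x30 r2=0x3d r3=0x30  N=0 Z=0
after  7: r0=0x30 r1=0x30 r2=0x3d r3=0x30  N=0 Z=0
-- IRQ taken; context saved, return-PC = 8 --

FLAGS = (N=0, Z=0)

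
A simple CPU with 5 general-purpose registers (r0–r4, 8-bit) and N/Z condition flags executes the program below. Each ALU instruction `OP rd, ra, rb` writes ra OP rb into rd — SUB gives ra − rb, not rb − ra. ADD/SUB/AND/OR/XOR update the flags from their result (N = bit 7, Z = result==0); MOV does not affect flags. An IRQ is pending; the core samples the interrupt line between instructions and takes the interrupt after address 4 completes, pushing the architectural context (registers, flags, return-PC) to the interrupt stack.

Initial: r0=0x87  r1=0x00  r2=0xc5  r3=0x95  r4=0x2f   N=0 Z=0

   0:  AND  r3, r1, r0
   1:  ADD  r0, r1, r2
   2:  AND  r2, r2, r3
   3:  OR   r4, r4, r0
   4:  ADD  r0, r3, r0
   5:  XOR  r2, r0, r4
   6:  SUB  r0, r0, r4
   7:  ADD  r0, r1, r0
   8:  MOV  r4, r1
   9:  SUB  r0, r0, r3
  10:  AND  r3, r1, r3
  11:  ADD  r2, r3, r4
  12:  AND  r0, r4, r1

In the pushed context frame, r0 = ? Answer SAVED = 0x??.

after  0: r0=0x87 r1=0x00 r2=0xc5 r3=0x00 r4=0x2f  N=0 Z=1
after  1: r0=0xc5 r1=0x00 r2=0xc5 r3=0x00 r4=0x2f  N=1 Z=0
after  2: r0=0xc5 r1=0x00 r2=0x00 r3=0x00 r4=0x2f  N=0 Z=1
after  3: r0=0xc5 r1=0x00 r2=0x00 r3=0x00 r4=0xef  N=1 Z=0
after  4: r0=0xc5 r1=0x00 r2=0x00 r3=0x00 r4=0xef  N=1 Z=0
-- IRQ taken; context saved, return-PC = 5 --

SAVED = 0xc5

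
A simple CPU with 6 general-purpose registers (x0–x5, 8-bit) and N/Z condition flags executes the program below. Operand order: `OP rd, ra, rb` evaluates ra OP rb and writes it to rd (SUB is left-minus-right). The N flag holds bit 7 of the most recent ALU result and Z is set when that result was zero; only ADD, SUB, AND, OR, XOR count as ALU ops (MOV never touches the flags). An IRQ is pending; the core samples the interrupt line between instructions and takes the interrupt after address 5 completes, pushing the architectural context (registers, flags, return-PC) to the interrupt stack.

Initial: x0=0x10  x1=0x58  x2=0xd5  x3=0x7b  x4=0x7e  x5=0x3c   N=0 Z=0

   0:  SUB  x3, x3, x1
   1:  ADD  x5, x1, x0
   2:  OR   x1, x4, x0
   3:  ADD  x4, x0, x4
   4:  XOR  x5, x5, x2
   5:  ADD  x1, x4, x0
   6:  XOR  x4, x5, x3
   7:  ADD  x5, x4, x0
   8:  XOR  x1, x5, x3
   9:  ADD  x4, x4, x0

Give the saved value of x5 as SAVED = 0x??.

after  0: x0=0x10 x1=0x58 x2=0xd5 x3=0x23 x4=0x7e x5=0x3c  N=0 Z=0
after  1: x0=0x10 x1=0x58 x2=0xd5 x3=0x23 x4=0x7e x5=0x68  N=0 Z=0
after  2: x0=0x10 x1=0x7e x2=0xd5 x3=0x23 x4=0x7e x5=0x68  N=0 Z=0
after  3: x0=0x10 x1=0x7e x2=0xd5 x3=0x23 x4=0x8e x5=0x68  N=1 Z=0
after  4: x0=0x10 x1=0x7e x2=0xd5 x3=0x23 x4=0x8e x5=0xbd  N=1 Z=0
after  5: x0=0x10 x1=0x9e x2=0xd5 x3=0x23 x4=0x8e x5=0xbd  N=1 Z=0
-- IRQ taken; context saved, return-PC = 6 --

SAVED = 0xbd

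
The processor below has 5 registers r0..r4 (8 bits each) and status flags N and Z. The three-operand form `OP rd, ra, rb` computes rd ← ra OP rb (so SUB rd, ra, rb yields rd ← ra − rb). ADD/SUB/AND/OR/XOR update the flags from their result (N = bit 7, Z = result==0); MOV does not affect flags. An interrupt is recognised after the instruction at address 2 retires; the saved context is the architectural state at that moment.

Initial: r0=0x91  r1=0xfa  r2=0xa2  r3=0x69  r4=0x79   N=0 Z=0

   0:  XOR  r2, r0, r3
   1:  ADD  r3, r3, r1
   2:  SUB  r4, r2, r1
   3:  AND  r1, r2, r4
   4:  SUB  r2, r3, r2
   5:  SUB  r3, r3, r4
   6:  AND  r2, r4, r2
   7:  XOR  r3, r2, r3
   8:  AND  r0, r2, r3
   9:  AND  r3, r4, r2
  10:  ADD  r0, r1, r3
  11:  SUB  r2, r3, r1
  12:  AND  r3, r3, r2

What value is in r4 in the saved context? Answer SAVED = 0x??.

after  0: r0=0x91 r1=0xfa r2=0xf8 r3=0x69 r4=0x79  N=1 Z=0
after  1: r0=0x91 r1=0xfa r2=0xf8 r3=0x63 r4=0x79  N=0 Z=0
after  2: r0=0x91 r1=0xfa r2=0xf8 r3=0x63 r4=0xfe  N=1 Z=0
-- IRQ taken; context saved, return-PC = 3 --

SAVED = 0xfe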